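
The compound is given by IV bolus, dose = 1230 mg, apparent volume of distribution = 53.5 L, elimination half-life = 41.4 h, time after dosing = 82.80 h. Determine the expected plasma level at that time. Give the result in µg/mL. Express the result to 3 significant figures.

C₀ = Dose / Vd = 1230 / 53.5 = 22.99 mg/L
k = ln2 / t½ = 0.693147 / 41.4 = 0.01674 h⁻¹
t / t½ = 82.80 / 41.4 = 2 half-lives
C = C₀ × (1/2)^2 = 22.99 × 0.2500 = 5.748 mg/L
(5.748 mg/L = 5.748 µg/mL)

5.75 µg/mL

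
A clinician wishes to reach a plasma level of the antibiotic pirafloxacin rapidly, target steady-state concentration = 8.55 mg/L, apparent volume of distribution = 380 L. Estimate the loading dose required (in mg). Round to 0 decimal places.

3249 mg

LD = Css × Vd = 8.55 × 380 = 3249 mg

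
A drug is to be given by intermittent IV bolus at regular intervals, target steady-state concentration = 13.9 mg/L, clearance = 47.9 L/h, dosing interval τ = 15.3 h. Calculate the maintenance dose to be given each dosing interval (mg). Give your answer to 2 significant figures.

10000 mg

At steady state, Dose/τ = Css × CL.
Dose = Css × CL × τ = 13.9 × 47.90 × 15.3 = 10190 mg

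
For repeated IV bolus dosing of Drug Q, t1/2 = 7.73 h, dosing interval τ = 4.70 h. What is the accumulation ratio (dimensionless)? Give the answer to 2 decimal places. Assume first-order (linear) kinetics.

k = ln2 / t½ = 0.693147 / 7.73 = 0.08967 h⁻¹
e^(−kτ) = e^(−0.08967 × 4.70) = 0.6561
Accumulation ratio R = 1 / (1 − e^(−kτ)) = 1 / (1 − 0.6561) = 2.908

2.91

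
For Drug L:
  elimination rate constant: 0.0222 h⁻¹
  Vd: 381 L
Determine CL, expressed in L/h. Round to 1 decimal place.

CL = k × Vd = 0.0222 × 381 = 8.458 L/h

8.5 L/h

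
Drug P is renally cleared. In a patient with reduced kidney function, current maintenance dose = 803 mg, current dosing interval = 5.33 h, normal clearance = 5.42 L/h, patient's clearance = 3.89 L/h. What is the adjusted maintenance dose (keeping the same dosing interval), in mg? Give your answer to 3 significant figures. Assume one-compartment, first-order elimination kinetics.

576 mg

To keep the same average steady-state level, dosing rate must scale with clearance.
CL ratio = 3.89 / 5.42 = 0.7177
New dose (same interval) = 803 × 0.7177 = 576.3 mg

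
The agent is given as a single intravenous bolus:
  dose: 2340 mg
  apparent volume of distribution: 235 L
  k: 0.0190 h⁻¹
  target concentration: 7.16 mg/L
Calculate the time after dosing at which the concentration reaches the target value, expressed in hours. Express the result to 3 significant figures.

C₀ = Dose / Vd = 2340 / 235 = 9.957 mg/L
t = ln(C₀ / C) / k = ln(9.957 / 7.16) / 0.01900
  = ln(1.391) / 0.01900 = 0.3300 / 0.01900 = 17.37 h

17.4 h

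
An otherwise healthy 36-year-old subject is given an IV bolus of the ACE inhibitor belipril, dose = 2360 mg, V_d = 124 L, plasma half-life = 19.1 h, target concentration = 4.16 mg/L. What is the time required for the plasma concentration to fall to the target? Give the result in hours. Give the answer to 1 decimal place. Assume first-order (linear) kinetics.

C₀ = Dose / Vd = 2360 / 124 = 19.03 mg/L
k = ln2 / t½ = 0.693147 / 19.1 = 0.03629 h⁻¹
t = ln(C₀ / C) / k = ln(19.03 / 4.16) / 0.03629
  = ln(4.575) / 0.03629 = 1.521 / 0.03629 = 41.91 h

41.9 h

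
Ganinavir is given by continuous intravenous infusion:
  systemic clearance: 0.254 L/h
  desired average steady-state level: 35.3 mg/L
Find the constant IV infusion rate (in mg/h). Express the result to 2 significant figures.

9.0 mg/h

At steady state, infusion rate R₀ = Css × CL = 35.3 × 0.2540 = 8.966 mg/h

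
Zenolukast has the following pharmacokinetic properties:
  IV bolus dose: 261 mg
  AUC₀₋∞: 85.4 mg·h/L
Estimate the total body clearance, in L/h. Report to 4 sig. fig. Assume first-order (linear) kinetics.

CL = Dose / AUC = 261 / 85.4 = 3.056 L/h

3.056 L/h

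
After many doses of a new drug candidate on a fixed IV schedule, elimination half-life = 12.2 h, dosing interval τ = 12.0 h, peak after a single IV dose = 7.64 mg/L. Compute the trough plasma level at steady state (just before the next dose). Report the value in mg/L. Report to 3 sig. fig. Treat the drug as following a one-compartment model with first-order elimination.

k = ln2 / t½ = 0.693147 / 12.2 = 0.05682 h⁻¹
e^(−kτ) = e^(−0.05682 × 12.0) = 0.5057
Accumulation ratio R = 1 / (1 − e^(−kτ)) = 1 / (1 − 0.5057) = 2.023
Steady-state trough = C₀ × R × e^(−kτ) = 7.64 × 2.023 × 0.5057 = 7.816 mg/L

7.82 mg/L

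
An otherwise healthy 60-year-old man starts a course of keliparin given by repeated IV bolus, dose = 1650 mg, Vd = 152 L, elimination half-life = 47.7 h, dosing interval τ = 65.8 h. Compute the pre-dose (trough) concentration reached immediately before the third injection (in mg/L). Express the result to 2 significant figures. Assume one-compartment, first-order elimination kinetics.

5.8 mg/L

C₀ per dose = Dose / Vd = 1650 / 152 = 10.86 mg/L
k = ln2 / t½ = 0.693147 / 47.7 = 0.01453 h⁻¹
Fraction remaining after one interval: r = e^(−kτ) = e^(−0.01453 × 65.8) = 0.3844
Before dose 3, 2 doses have been given (aged 1τ, 2τ).
C_trough = C₀ × (r + r²) = 10.86 × (0.3844 + 0.1478) = 5.780 mg/L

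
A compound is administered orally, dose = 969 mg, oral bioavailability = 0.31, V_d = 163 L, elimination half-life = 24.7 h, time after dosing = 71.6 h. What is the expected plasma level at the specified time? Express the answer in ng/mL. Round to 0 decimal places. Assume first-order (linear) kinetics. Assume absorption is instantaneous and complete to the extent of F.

Amount reaching circulation = F × Dose = 0.31 × 969.0 = 300.4 mg
C₀ = F·Dose / Vd = 300.4 / 163 = 1.843 mg/L
k = ln2 / t½ = 0.693147 / 24.7 = 0.02806 h⁻¹
C = C₀ · e^(−k·t) = 1.843 × e^(−0.02806 × 71.6)
  = 1.843 × 0.1341 = 0.2471 mg/L
Convert: 0.2471 mg/L × 1000 = 247.1 ng/mL

247 ng/mL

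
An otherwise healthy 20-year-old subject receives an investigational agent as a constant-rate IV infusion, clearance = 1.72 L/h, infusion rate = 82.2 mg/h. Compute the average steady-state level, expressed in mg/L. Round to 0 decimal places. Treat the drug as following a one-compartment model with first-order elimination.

At steady state Css = R₀ / CL = 82.2 / 1.720 = 47.79 mg/L

48 mg/L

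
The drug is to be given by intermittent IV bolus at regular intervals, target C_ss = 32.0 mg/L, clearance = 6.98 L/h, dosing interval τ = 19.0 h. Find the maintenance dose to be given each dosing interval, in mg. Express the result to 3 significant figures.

4240 mg

At steady state, Dose/τ = Css × CL.
Dose = Css × CL × τ = 32.0 × 6.980 × 19.0 = 4244 mg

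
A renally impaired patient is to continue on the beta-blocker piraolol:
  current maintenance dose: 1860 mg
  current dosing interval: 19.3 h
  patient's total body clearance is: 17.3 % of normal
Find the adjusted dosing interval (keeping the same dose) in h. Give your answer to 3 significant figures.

112 h

To keep the same average steady-state level, dosing rate must scale with clearance.
CL ratio = 17.3 / 100 = 0.1730
New interval (same dose) = 19.3 / 0.1730 = 111.6 h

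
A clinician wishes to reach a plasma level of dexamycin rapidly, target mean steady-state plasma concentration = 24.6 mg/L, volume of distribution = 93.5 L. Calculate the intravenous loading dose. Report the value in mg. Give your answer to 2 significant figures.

2300 mg

LD = Css × Vd = 24.6 × 93.5 = 2300 mg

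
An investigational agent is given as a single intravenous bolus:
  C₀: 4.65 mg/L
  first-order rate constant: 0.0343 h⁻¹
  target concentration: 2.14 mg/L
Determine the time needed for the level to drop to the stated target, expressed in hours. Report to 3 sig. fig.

t = ln(C₀ / C) / k = ln(4.650 / 2.14) / 0.03430
  = ln(2.173) / 0.03430 = 0.7761 / 0.03430 = 22.63 h

22.6 h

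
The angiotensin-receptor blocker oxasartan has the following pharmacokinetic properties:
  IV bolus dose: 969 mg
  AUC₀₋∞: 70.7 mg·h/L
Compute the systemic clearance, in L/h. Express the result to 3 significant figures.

CL = Dose / AUC = 969 / 70.7 = 13.71 L/h

13.7 L/h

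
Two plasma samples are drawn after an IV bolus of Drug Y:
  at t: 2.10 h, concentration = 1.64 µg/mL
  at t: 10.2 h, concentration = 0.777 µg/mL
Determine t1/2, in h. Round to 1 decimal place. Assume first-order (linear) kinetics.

k = ln(C₁/C₂) / (t₂ − t₁) = ln(1.64/0.777) / (10.2 − 2.10)
  = 0.7470 / 8.100 = 0.09222 h⁻¹
t½ = ln2 / k = 0.693147 / 0.09222 = 7.516 h

7.5 h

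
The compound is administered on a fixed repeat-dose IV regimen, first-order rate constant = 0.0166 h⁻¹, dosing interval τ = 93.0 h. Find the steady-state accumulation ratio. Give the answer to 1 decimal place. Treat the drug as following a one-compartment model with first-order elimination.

e^(−kτ) = e^(−0.01660 × 93.0) = 0.2136
Accumulation ratio R = 1 / (1 − e^(−kτ)) = 1 / (1 − 0.2136) = 1.272

1.3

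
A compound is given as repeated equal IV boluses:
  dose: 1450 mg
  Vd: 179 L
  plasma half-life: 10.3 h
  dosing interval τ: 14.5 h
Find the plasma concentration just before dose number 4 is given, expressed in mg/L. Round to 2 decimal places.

C₀ per dose = Dose / Vd = 1450 / 179 = 8.101 mg/L
k = ln2 / t½ = 0.693147 / 10.3 = 0.06730 h⁻¹
Fraction remaining after one interval: r = e^(−kτ) = e^(−0.06730 × 14.5) = 0.3769
Before dose 4, 3 doses have been given (aged 1τ, 2τ, 3τ).
C_trough = C₀ × (r + r² + … + r^3) = C₀ × r(1−r^3)/(1−r)
        = 8.101 × 0.3769 × (1 − 0.05354) / (1 − 0.3769) = 4.638 mg/L

4.64 mg/L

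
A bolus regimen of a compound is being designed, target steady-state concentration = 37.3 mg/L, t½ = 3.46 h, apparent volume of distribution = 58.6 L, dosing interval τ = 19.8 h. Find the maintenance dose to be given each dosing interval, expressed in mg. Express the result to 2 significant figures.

8700 mg

k = ln2 / t½ = 0.693147 / 3.46 = 0.2003 h⁻¹
CL = k × Vd = 0.2003 × 58.6 = 11.74 L/h
At steady state, Dose/τ = Css × CL.
Dose = Css × CL × τ = 37.3 × 11.74 × 19.8 = 8670 mg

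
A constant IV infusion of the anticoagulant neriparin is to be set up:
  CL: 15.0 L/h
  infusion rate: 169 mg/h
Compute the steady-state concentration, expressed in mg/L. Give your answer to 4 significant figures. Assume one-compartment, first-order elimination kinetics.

At steady state Css = R₀ / CL = 169 / 15.00 = 11.27 mg/L

11.27 mg/L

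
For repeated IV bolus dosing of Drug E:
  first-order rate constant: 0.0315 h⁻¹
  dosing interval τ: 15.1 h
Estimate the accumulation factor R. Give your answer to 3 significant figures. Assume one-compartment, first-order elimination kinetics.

e^(−kτ) = e^(−0.03150 × 15.1) = 0.6215
Accumulation ratio R = 1 / (1 − e^(−kτ)) = 1 / (1 − 0.6215) = 2.642

2.64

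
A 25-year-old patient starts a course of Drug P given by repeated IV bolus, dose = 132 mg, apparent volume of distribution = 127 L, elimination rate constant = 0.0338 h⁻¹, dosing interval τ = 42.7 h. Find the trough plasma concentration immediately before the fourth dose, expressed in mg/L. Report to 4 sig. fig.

C₀ per dose = Dose / Vd = 132 / 127 = 1.039 mg/L
Fraction remaining after one interval: r = e^(−kτ) = e^(−0.03380 × 42.7) = 0.2362
Before dose 4, 3 doses have been given (aged 1τ, 2τ, 3τ).
C_trough = C₀ × (r + r² + … + r^3) = C₀ × r(1−r^3)/(1−r)
        = 1.039 × 0.2362 × (1 − 0.01318) / (1 − 0.2362) = 0.3171 mg/L

0.3171 mg/L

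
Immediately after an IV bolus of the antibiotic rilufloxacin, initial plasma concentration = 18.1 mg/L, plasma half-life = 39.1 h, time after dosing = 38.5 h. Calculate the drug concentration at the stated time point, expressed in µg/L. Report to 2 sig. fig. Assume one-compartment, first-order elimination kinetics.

k = ln2 / t½ = 0.693147 / 39.1 = 0.01773 h⁻¹
C = C₀ · e^(−k·t) = 18.10 × e^(−0.01773 × 38.5)
  = 18.10 × 0.5053 = 9.146 mg/L
Convert: 9.146 mg/L × 1000 = 9146 µg/L

9100 µg/L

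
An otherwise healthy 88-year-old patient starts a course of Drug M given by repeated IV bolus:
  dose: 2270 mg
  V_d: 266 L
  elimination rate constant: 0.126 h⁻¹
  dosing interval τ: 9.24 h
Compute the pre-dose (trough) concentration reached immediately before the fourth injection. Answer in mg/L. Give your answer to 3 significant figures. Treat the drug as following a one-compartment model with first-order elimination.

C₀ per dose = Dose / Vd = 2270 / 266 = 8.534 mg/L
Fraction remaining after one interval: r = e^(−kτ) = e^(−0.1260 × 9.24) = 0.3122
Before dose 4, 3 doses have been given (aged 1τ, 2τ, 3τ).
C_trough = C₀ × (r + r² + … + r^3) = C₀ × r(1−r^3)/(1−r)
        = 8.534 × 0.3122 × (1 − 0.03043) / (1 − 0.3122) = 3.756 mg/L

3.76 mg/L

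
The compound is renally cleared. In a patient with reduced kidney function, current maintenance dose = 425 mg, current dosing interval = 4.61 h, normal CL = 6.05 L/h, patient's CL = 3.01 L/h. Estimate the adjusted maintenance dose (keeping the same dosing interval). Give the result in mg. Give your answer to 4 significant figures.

To keep the same average steady-state level, dosing rate must scale with clearance.
CL ratio = 3.01 / 6.05 = 0.4975
New dose (same interval) = 425 × 0.4975 = 211.4 mg

211.4 mg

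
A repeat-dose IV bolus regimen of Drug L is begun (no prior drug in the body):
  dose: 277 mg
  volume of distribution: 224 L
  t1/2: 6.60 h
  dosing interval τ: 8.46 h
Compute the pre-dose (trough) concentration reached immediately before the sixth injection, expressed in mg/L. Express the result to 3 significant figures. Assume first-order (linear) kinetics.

0.854 mg/L

C₀ per dose = Dose / Vd = 277 / 224 = 1.237 mg/L
k = ln2 / t½ = 0.693147 / 6.60 = 0.1050 h⁻¹
Fraction remaining after one interval: r = e^(−kτ) = e^(−0.1050 × 8.46) = 0.4114
Before dose 6, 5 doses have been given (aged 1τ, 2τ, 3τ, 4τ, 5τ).
C_trough = C₀ × (r + r² + … + r^5) = C₀ × r(1−r^5)/(1−r)
        = 1.237 × 0.4114 × (1 − 0.01178) / (1 − 0.4114) = 0.8544 mg/L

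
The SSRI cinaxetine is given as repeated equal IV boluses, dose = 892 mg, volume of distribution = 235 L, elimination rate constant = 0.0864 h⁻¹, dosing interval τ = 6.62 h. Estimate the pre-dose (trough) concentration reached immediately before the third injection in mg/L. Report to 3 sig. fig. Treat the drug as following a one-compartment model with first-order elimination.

3.35 mg/L

C₀ per dose = Dose / Vd = 892 / 235 = 3.796 mg/L
Fraction remaining after one interval: r = e^(−kτ) = e^(−0.08640 × 6.62) = 0.5644
Before dose 3, 2 doses have been given (aged 1τ, 2τ).
C_trough = C₀ × (r + r²) = 3.796 × (0.5644 + 0.3185) = 3.351 mg/L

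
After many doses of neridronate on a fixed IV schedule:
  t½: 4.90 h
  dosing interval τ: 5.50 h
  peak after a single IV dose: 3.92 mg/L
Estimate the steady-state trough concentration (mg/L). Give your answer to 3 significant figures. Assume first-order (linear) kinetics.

3.33 mg/L

k = ln2 / t½ = 0.693147 / 4.90 = 0.1415 h⁻¹
e^(−kτ) = e^(−0.1415 × 5.50) = 0.4592
Accumulation ratio R = 1 / (1 − e^(−kτ)) = 1 / (1 − 0.4592) = 1.849
Steady-state trough = C₀ × R × e^(−kτ) = 3.92 × 1.849 × 0.4592 = 3.328 mg/L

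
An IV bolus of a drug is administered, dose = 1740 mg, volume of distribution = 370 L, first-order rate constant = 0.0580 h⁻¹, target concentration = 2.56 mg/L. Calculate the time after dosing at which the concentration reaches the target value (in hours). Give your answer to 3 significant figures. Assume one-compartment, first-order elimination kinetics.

C₀ = Dose / Vd = 1740 / 370 = 4.703 mg/L
t = ln(C₀ / C) / k = ln(4.703 / 2.56) / 0.05800
  = ln(1.837) / 0.05800 = 0.6081 / 0.05800 = 10.48 h

10.5 h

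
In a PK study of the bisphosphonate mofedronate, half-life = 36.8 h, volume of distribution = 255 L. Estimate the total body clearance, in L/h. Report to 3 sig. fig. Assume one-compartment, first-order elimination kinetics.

4.80 L/h

k = ln2 / t½ = 0.693147 / 36.8 = 0.01884 h⁻¹
CL = k × Vd = 0.01884 × 255 = 4.804 L/h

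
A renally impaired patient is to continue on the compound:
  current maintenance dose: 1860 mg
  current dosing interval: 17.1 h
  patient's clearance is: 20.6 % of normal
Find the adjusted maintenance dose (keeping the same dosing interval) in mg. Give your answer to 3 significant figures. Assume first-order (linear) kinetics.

383 mg

To keep the same average steady-state level, dosing rate must scale with clearance.
CL ratio = 20.6 / 100 = 0.2060
New dose (same interval) = 1860 × 0.2060 = 383.2 mg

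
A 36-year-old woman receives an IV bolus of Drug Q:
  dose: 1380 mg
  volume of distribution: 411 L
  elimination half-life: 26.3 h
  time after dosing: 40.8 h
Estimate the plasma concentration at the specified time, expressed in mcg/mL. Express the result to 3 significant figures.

C₀ = Dose / Vd = 1380 / 411 = 3.358 mg/L
k = ln2 / t½ = 0.693147 / 26.3 = 0.02636 h⁻¹
C = C₀ · e^(−k·t) = 3.358 × e^(−0.02636 × 40.8)
  = 3.358 × 0.3411 = 1.145 mg/L
(1.145 mg/L = 1.145 mcg/mL)

1.15 mcg/mL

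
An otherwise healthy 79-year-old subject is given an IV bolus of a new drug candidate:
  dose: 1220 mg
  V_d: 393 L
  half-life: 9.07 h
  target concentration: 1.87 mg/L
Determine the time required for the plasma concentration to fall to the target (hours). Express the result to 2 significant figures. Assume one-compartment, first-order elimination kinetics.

C₀ = Dose / Vd = 1220 / 393 = 3.104 mg/L
k = ln2 / t½ = 0.693147 / 9.07 = 0.07642 h⁻¹
t = ln(C₀ / C) / k = ln(3.104 / 1.87) / 0.07642
  = ln(1.660) / 0.07642 = 0.5068 / 0.07642 = 6.632 h

6.6 h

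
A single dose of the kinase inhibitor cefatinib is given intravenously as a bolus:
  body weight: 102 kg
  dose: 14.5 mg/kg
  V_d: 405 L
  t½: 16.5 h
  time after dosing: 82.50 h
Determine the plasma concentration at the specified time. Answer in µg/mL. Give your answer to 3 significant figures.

0.114 µg/mL

Total dose = 14.5 × 102 = 1479 mg
C₀ = Dose / Vd = 1479 / 405 = 3.652 mg/L
k = ln2 / t½ = 0.693147 / 16.5 = 0.04201 h⁻¹
t / t½ = 82.50 / 16.5 = 5 half-lives
C = C₀ × (1/2)^5 = 3.652 × 0.03125 = 0.1141 mg/L
(0.1141 mg/L = 0.1141 µg/mL)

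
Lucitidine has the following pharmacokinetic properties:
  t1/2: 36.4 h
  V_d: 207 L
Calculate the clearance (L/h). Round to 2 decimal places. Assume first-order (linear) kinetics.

k = ln2 / t½ = 0.693147 / 36.4 = 0.01904 h⁻¹
CL = k × Vd = 0.01904 × 207 = 3.941 L/h

3.94 L/h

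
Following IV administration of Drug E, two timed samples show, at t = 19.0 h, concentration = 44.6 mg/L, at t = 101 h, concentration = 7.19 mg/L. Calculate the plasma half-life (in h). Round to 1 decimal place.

31.1 h

k = ln(C₁/C₂) / (t₂ − t₁) = ln(44.6/7.19) / (101 − 19.0)
  = 1.825 / 82.00 = 0.02226 h⁻¹
t½ = ln2 / k = 0.693147 / 0.02226 = 31.14 h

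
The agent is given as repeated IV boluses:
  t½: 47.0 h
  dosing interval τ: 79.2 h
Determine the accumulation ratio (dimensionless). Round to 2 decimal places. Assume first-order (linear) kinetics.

1.45

k = ln2 / t½ = 0.693147 / 47.0 = 0.01475 h⁻¹
e^(−kτ) = e^(−0.01475 × 79.2) = 0.3109
Accumulation ratio R = 1 / (1 − e^(−kτ)) = 1 / (1 − 0.3109) = 1.451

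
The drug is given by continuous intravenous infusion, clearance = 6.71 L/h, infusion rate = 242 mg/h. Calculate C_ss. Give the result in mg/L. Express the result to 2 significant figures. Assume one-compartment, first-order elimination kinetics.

At steady state Css = R₀ / CL = 242 / 6.710 = 36.07 mg/L

36 mg/L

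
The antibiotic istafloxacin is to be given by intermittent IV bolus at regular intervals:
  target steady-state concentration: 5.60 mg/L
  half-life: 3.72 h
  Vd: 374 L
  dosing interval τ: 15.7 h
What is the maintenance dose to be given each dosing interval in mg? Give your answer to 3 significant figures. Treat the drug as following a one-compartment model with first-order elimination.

6130 mg

k = ln2 / t½ = 0.693147 / 3.72 = 0.1863 h⁻¹
CL = k × Vd = 0.1863 × 374 = 69.68 L/h
At steady state, Dose/τ = Css × CL.
Dose = Css × CL × τ = 5.60 × 69.68 × 15.7 = 6126 mg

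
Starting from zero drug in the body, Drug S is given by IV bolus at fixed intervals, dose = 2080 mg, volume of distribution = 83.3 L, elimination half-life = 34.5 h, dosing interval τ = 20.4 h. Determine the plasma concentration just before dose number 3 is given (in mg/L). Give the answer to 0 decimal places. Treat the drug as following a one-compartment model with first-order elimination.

28 mg/L

C₀ per dose = Dose / Vd = 2080 / 83.3 = 24.97 mg/L
k = ln2 / t½ = 0.693147 / 34.5 = 0.02009 h⁻¹
Fraction remaining after one interval: r = e^(−kτ) = e^(−0.02009 × 20.4) = 0.6638
Before dose 3, 2 doses have been given (aged 1τ, 2τ).
C_trough = C₀ × (r + r²) = 24.97 × (0.6638 + 0.4406) = 27.58 mg/L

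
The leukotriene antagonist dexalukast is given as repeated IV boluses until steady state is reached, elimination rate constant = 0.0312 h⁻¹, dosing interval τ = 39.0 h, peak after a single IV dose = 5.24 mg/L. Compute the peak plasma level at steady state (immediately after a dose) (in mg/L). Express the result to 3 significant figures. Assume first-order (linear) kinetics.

e^(−kτ) = e^(−0.03120 × 39.0) = 0.2962
Accumulation ratio R = 1 / (1 − e^(−kτ)) = 1 / (1 − 0.2962) = 1.421
Steady-state peak = C₀ × R = 5.24 × 1.421 = 7.446 mg/L

7.45 mg/L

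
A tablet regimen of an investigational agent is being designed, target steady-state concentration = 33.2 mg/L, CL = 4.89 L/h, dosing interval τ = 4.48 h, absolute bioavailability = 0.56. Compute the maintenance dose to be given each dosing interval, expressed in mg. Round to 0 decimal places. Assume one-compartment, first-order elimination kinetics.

At steady state, F × (Dose/τ) = Css × CL.
Dose = Css × CL × τ / F = 33.2 × 4.890 × 4.48 / 0.56 = 1299 mg

1299 mg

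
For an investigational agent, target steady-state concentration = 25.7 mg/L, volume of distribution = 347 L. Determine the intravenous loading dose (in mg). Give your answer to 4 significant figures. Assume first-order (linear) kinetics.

8918 mg

LD = Css × Vd = 25.7 × 347 = 8918 mg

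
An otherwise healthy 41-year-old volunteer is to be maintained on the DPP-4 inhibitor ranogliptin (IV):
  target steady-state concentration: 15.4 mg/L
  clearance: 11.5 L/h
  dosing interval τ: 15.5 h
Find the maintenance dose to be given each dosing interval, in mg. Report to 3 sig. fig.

2750 mg

At steady state, Dose/τ = Css × CL.
Dose = Css × CL × τ = 15.4 × 11.50 × 15.5 = 2745 mg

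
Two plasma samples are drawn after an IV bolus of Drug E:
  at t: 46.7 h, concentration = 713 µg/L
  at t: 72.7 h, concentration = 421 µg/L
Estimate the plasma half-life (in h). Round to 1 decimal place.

34.2 h

k = ln(C₁/C₂) / (t₂ − t₁) = ln(713/421) / (72.7 − 46.7)
  = 0.5268 / 26.00 = 0.02026 h⁻¹
t½ = ln2 / k = 0.693147 / 0.02026 = 34.21 h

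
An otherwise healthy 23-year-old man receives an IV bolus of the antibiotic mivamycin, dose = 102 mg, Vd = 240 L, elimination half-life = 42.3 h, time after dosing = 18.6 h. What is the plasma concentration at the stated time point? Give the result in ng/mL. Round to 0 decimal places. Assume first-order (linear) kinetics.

313 ng/mL

C₀ = Dose / Vd = 102.0 / 240 = 0.4250 mg/L
k = ln2 / t½ = 0.693147 / 42.3 = 0.01639 h⁻¹
C = C₀ · e^(−k·t) = 0.4250 × e^(−0.01639 × 18.6)
  = 0.4250 × 0.7372 = 0.3133 mg/L
Convert: 0.3133 mg/L × 1000 = 313.3 ng/mL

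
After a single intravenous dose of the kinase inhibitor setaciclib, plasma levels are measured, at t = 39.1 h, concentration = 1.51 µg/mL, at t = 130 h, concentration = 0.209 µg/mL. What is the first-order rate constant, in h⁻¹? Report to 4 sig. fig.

0.02176 h⁻¹

k = ln(C₁/C₂) / (t₂ − t₁) = ln(1.51/0.209) / (130 − 39.1)
  = 1.978 / 90.90 = 0.02176 h⁻¹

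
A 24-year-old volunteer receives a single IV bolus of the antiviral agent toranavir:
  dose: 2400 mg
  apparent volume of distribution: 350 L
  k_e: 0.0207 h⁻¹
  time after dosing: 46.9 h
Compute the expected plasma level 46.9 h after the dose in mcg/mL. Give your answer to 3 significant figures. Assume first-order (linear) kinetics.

C₀ = Dose / Vd = 2400 / 350 = 6.857 mg/L
C = C₀ · e^(−k·t) = 6.857 × e^(−0.02070 × 46.9)
  = 6.857 × 0.3788 = 2.597 mg/L
(2.597 mg/L = 2.597 mcg/mL)

2.60 mcg/mL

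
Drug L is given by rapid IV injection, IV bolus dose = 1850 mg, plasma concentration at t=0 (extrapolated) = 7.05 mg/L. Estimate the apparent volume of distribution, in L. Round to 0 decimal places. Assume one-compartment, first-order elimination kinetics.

Vd = Dose / C₀ = 1850 / 7.05 = 262.4 L

262 L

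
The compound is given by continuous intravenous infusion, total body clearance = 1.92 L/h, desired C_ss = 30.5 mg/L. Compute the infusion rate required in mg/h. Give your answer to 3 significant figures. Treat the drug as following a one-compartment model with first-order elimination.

At steady state, infusion rate R₀ = Css × CL = 30.5 × 1.920 = 58.56 mg/h

58.6 mg/h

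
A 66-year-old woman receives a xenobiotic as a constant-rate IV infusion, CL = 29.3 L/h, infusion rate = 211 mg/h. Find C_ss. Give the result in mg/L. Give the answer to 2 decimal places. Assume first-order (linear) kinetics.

At steady state Css = R₀ / CL = 211 / 29.30 = 7.201 mg/L

7.20 mg/L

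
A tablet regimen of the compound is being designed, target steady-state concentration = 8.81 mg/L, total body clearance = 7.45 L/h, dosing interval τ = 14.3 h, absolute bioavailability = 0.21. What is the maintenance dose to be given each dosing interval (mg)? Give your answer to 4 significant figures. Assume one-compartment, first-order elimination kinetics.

At steady state, F × (Dose/τ) = Css × CL.
Dose = Css × CL × τ / F = 8.81 × 7.450 × 14.3 / 0.21 = 4469 mg

4469 mg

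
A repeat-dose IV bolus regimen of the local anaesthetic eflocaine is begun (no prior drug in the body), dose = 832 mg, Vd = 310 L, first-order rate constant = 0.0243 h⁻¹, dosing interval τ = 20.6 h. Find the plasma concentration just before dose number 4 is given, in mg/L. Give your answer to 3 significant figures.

C₀ per dose = Dose / Vd = 832 / 310 = 2.684 mg/L
Fraction remaining after one interval: r = e^(−kτ) = e^(−0.02430 × 20.6) = 0.6062
Before dose 4, 3 doses have been given (aged 1τ, 2τ, 3τ).
C_trough = C₀ × (r + r² + … + r^3) = C₀ × r(1−r^3)/(1−r)
        = 2.684 × 0.6062 × (1 − 0.2228) / (1 − 0.6062) = 3.211 mg/L

3.21 mg/L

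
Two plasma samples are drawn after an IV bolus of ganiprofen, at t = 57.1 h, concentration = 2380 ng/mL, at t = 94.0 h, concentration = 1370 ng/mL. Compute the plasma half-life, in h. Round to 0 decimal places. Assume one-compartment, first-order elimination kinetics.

46 h

k = ln(C₁/C₂) / (t₂ − t₁) = ln(2380/1370) / (94.0 − 57.1)
  = 0.5523 / 36.90 = 0.01497 h⁻¹
t½ = ln2 / k = 0.693147 / 0.01497 = 46.30 h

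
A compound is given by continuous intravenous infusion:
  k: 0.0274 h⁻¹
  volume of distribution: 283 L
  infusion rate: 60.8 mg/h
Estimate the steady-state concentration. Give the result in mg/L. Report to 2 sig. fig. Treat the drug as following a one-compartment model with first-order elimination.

CL = k × Vd = 0.02740 × 283 = 7.754 L/h
At steady state Css = R₀ / CL = 60.8 / 7.754 = 7.841 mg/L

7.8 mg/L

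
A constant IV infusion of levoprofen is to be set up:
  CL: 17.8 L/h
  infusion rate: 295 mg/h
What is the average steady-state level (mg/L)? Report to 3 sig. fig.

16.6 mg/L

At steady state Css = R₀ / CL = 295 / 17.80 = 16.57 mg/L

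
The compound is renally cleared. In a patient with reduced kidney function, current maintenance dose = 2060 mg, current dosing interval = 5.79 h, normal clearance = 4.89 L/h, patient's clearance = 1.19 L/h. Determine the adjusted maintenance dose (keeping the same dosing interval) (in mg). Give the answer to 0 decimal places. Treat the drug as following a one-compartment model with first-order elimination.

To keep the same average steady-state level, dosing rate must scale with clearance.
CL ratio = 1.19 / 4.89 = 0.2434
New dose (same interval) = 2060 × 0.2434 = 501.4 mg

501 mg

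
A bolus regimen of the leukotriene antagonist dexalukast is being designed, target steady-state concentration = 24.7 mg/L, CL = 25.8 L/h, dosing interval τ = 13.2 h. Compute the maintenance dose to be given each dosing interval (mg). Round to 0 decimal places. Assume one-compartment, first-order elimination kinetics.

8412 mg

At steady state, Dose/τ = Css × CL.
Dose = Css × CL × τ = 24.7 × 25.80 × 13.2 = 8412 mg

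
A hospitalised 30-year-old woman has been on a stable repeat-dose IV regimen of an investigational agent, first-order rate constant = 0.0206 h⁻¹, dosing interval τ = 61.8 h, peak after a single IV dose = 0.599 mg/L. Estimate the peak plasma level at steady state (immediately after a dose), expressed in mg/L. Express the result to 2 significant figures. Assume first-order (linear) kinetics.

0.83 mg/L

e^(−kτ) = e^(−0.02060 × 61.8) = 0.2800
Accumulation ratio R = 1 / (1 − e^(−kτ)) = 1 / (1 − 0.2800) = 1.389
Steady-state peak = C₀ × R = 0.599 × 1.389 = 0.8320 mg/L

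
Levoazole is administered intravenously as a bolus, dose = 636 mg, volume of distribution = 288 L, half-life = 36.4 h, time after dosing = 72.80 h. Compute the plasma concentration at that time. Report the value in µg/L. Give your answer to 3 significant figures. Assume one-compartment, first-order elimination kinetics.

552 µg/L

C₀ = Dose / Vd = 636.0 / 288 = 2.208 mg/L
k = ln2 / t½ = 0.693147 / 36.4 = 0.01904 h⁻¹
t / t½ = 72.80 / 36.4 = 2 half-lives
C = C₀ × (1/2)^2 = 2.208 × 0.2500 = 0.5520 mg/L
Convert: 0.5520 mg/L × 1000 = 552.0 µg/L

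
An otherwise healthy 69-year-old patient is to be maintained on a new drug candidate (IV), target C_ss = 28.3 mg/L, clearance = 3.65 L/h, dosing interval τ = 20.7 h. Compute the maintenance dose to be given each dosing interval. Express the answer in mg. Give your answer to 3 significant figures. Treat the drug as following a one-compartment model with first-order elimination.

2140 mg

At steady state, Dose/τ = Css × CL.
Dose = Css × CL × τ = 28.3 × 3.650 × 20.7 = 2138 mg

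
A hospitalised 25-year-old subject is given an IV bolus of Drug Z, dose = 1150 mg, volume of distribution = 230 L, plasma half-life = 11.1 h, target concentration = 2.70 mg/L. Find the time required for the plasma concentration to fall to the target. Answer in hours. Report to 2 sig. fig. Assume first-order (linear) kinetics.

C₀ = Dose / Vd = 1150 / 230 = 5.000 mg/L
k = ln2 / t½ = 0.693147 / 11.1 = 0.06245 h⁻¹
t = ln(C₀ / C) / k = ln(5.000 / 2.70) / 0.06245
  = ln(1.852) / 0.06245 = 0.6163 / 0.06245 = 9.869 h

9.9 h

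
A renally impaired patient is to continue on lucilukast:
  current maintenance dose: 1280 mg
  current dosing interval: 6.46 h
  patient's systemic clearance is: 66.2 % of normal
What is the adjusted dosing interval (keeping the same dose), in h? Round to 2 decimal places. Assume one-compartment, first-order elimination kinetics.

To keep the same average steady-state level, dosing rate must scale with clearance.
CL ratio = 66.2 / 100 = 0.6620
New interval (same dose) = 6.46 / 0.6620 = 9.758 h

9.76 h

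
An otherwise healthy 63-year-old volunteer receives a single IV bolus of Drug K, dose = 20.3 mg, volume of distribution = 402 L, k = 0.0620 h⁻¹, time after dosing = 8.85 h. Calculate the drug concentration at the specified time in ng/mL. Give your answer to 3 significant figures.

C₀ = Dose / Vd = 20.30 / 402 = 0.05050 mg/L
C = C₀ · e^(−k·t) = 0.05050 × e^(−0.06200 × 8.85)
  = 0.05050 × 0.5777 = 0.02917 mg/L
Convert: 0.02917 mg/L × 1000 = 29.17 ng/mL

29.2 ng/mL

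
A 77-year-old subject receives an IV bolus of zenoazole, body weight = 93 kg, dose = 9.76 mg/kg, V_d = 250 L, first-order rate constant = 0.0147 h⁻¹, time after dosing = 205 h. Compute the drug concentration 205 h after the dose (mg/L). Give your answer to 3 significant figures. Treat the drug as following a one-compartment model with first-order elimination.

Total dose = 9.76 × 93 = 907.7 mg
C₀ = Dose / Vd = 907.7 / 250 = 3.631 mg/L
C = C₀ · e^(−k·t) = 3.631 × e^(−0.01470 × 205)
  = 3.631 × 0.04912 = 0.1784 mg/L

0.178 mg/L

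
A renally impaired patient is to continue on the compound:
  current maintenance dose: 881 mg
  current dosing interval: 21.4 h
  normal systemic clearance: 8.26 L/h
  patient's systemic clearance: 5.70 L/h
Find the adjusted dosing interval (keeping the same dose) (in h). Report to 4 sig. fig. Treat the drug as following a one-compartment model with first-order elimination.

To keep the same average steady-state level, dosing rate must scale with clearance.
CL ratio = 5.70 / 8.26 = 0.6901
New interval (same dose) = 21.4 / 0.6901 = 31.01 h

31.01 h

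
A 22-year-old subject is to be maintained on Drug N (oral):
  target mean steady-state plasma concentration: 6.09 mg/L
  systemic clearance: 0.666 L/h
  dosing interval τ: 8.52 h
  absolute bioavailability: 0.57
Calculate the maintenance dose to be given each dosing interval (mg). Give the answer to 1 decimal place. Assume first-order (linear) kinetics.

60.6 mg

At steady state, F × (Dose/τ) = Css × CL.
Dose = Css × CL × τ / F = 6.09 × 0.6660 × 8.52 / 0.57 = 60.63 mg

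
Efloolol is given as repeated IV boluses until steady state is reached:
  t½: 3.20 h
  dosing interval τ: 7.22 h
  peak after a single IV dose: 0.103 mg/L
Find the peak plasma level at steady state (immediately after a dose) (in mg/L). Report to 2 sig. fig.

0.13 mg/L

k = ln2 / t½ = 0.693147 / 3.20 = 0.2166 h⁻¹
e^(−kτ) = e^(−0.2166 × 7.22) = 0.2093
Accumulation ratio R = 1 / (1 − e^(−kτ)) = 1 / (1 − 0.2093) = 1.265
Steady-state peak = C₀ × R = 0.103 × 1.265 = 0.1303 mg/L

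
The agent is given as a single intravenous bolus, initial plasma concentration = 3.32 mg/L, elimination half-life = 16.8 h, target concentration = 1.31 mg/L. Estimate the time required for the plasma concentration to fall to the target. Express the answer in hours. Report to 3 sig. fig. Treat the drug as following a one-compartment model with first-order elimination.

22.5 h

k = ln2 / t½ = 0.693147 / 16.8 = 0.04126 h⁻¹
t = ln(C₀ / C) / k = ln(3.320 / 1.31) / 0.04126
  = ln(2.534) / 0.04126 = 0.9298 / 0.04126 = 22.54 h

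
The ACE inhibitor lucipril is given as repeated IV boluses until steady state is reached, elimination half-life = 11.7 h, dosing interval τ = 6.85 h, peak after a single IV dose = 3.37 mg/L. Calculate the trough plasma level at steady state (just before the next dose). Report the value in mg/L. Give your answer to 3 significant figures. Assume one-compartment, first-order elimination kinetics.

6.73 mg/L

k = ln2 / t½ = 0.693147 / 11.7 = 0.05924 h⁻¹
e^(−kτ) = e^(−0.05924 × 6.85) = 0.6664
Accumulation ratio R = 1 / (1 − e^(−kτ)) = 1 / (1 − 0.6664) = 2.998
Steady-state trough = C₀ × R × e^(−kτ) = 3.37 × 2.998 × 0.6664 = 6.733 mg/L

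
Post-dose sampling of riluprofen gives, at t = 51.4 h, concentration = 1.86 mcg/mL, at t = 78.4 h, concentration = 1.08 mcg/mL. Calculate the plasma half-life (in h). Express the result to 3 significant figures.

34.4 h

k = ln(C₁/C₂) / (t₂ − t₁) = ln(1.86/1.08) / (78.4 − 51.4)
  = 0.5436 / 27.00 = 0.02013 h⁻¹
t½ = ln2 / k = 0.693147 / 0.02013 = 34.43 h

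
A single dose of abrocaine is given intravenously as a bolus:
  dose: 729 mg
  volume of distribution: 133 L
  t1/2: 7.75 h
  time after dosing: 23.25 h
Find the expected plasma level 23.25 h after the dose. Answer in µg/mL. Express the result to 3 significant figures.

0.685 µg/mL

C₀ = Dose / Vd = 729.0 / 133 = 5.481 mg/L
k = ln2 / t½ = 0.693147 / 7.75 = 0.08944 h⁻¹
t / t½ = 23.25 / 7.75 = 3 half-lives
C = C₀ × (1/2)^3 = 5.481 × 0.1250 = 0.6851 mg/L
(0.6851 mg/L = 0.6851 µg/mL)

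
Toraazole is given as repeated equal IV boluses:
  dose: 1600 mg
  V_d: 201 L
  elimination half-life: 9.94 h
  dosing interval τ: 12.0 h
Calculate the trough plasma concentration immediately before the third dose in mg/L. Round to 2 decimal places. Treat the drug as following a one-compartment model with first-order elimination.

C₀ per dose = Dose / Vd = 1600 / 201 = 7.960 mg/L
k = ln2 / t½ = 0.693147 / 9.94 = 0.06973 h⁻¹
Fraction remaining after one interval: r = e^(−kτ) = e^(−0.06973 × 12.0) = 0.4331
Before dose 3, 2 doses have been given (aged 1τ, 2τ).
C_trough = C₀ × (r + r²) = 7.960 × (0.4331 + 0.1876) = 4.941 mg/L

4.94 mg/L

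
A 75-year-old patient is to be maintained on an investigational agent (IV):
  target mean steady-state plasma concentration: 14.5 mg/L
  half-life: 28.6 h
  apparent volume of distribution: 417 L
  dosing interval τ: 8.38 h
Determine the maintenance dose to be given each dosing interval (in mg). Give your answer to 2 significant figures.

k = ln2 / t½ = 0.693147 / 28.6 = 0.02424 h⁻¹
CL = k × Vd = 0.02424 × 417 = 10.11 L/h
At steady state, Dose/τ = Css × CL.
Dose = Css × CL × τ = 14.5 × 10.11 × 8.38 = 1228 mg

1200 mg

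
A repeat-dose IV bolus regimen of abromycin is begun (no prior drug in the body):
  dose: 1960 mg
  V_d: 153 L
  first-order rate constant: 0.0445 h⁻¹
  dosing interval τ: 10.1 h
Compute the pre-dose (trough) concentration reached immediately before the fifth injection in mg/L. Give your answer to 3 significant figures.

C₀ per dose = Dose / Vd = 1960 / 153 = 12.81 mg/L
Fraction remaining after one interval: r = e^(−kτ) = e^(−0.04450 × 10.1) = 0.6380
Before dose 5, 4 doses have been given (aged 1τ, 2τ, 3τ, 4τ).
C_trough = C₀ × (r + r² + … + r^4) = C₀ × r(1−r^4)/(1−r)
        = 12.81 × 0.6380 × (1 − 0.1657) / (1 − 0.6380) = 18.84 mg/L

18.8 mg/L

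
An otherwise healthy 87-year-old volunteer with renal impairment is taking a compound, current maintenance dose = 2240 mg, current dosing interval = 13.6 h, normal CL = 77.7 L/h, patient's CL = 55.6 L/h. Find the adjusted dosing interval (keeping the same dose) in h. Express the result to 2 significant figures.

19 h

To keep the same average steady-state level, dosing rate must scale with clearance.
CL ratio = 55.6 / 77.7 = 0.7156
New interval (same dose) = 13.6 / 0.7156 = 19.01 h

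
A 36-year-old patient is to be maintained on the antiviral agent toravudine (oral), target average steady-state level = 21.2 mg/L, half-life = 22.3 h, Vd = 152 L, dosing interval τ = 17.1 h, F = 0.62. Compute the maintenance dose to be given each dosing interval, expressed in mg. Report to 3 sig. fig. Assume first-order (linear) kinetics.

k = ln2 / t½ = 0.693147 / 22.3 = 0.03108 h⁻¹
CL = k × Vd = 0.03108 × 152 = 4.724 L/h
At steady state, F × (Dose/τ) = Css × CL.
Dose = Css × CL × τ / F = 21.2 × 4.724 × 17.1 / 0.62 = 2762 mg

2760 mg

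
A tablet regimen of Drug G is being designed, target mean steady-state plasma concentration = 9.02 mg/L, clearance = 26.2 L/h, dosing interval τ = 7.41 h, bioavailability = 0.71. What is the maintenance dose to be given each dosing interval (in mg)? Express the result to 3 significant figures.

At steady state, F × (Dose/τ) = Css × CL.
Dose = Css × CL × τ / F = 9.02 × 26.20 × 7.41 / 0.71 = 2466 mg

2470 mg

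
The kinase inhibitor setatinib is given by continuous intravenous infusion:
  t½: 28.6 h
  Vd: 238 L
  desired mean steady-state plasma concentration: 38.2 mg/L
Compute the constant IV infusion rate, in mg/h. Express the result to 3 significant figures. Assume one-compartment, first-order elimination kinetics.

k = ln2 / t½ = 0.693147 / 28.6 = 0.02424 h⁻¹
CL = k × Vd = 0.02424 × 238 = 5.769 L/h
At steady state, infusion rate R₀ = Css × CL = 38.2 × 5.769 = 220.4 mg/h

220 mg/h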